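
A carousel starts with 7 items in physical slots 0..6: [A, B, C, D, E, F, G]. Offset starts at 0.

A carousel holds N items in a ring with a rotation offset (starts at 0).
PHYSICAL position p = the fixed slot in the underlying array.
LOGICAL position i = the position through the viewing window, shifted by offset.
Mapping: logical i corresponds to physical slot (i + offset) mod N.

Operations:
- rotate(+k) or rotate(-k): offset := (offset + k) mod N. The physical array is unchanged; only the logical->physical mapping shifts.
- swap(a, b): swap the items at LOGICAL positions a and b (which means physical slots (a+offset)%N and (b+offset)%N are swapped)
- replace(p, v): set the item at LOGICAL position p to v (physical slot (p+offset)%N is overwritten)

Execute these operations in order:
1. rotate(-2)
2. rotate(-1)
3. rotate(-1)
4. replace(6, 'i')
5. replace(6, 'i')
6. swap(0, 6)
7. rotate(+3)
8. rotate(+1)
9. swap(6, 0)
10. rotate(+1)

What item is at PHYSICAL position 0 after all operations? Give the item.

Answer: G

Derivation:
After op 1 (rotate(-2)): offset=5, physical=[A,B,C,D,E,F,G], logical=[F,G,A,B,C,D,E]
After op 2 (rotate(-1)): offset=4, physical=[A,B,C,D,E,F,G], logical=[E,F,G,A,B,C,D]
After op 3 (rotate(-1)): offset=3, physical=[A,B,C,D,E,F,G], logical=[D,E,F,G,A,B,C]
After op 4 (replace(6, 'i')): offset=3, physical=[A,B,i,D,E,F,G], logical=[D,E,F,G,A,B,i]
After op 5 (replace(6, 'i')): offset=3, physical=[A,B,i,D,E,F,G], logical=[D,E,F,G,A,B,i]
After op 6 (swap(0, 6)): offset=3, physical=[A,B,D,i,E,F,G], logical=[i,E,F,G,A,B,D]
After op 7 (rotate(+3)): offset=6, physical=[A,B,D,i,E,F,G], logical=[G,A,B,D,i,E,F]
After op 8 (rotate(+1)): offset=0, physical=[A,B,D,i,E,F,G], logical=[A,B,D,i,E,F,G]
After op 9 (swap(6, 0)): offset=0, physical=[G,B,D,i,E,F,A], logical=[G,B,D,i,E,F,A]
After op 10 (rotate(+1)): offset=1, physical=[G,B,D,i,E,F,A], logical=[B,D,i,E,F,A,G]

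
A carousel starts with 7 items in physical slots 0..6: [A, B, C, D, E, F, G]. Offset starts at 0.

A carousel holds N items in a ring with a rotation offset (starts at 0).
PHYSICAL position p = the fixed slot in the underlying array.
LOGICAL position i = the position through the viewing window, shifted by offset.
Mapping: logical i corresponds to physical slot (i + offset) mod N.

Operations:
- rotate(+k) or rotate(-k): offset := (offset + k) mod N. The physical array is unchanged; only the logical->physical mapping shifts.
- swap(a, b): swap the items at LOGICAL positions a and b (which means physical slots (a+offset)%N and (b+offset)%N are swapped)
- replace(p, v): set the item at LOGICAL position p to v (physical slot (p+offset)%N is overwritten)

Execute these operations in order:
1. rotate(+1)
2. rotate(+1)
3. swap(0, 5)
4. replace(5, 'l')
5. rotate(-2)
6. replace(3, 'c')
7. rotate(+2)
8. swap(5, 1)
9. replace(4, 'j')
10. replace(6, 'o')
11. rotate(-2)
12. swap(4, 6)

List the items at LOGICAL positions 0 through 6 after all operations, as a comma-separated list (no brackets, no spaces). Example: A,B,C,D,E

After op 1 (rotate(+1)): offset=1, physical=[A,B,C,D,E,F,G], logical=[B,C,D,E,F,G,A]
After op 2 (rotate(+1)): offset=2, physical=[A,B,C,D,E,F,G], logical=[C,D,E,F,G,A,B]
After op 3 (swap(0, 5)): offset=2, physical=[C,B,A,D,E,F,G], logical=[A,D,E,F,G,C,B]
After op 4 (replace(5, 'l')): offset=2, physical=[l,B,A,D,E,F,G], logical=[A,D,E,F,G,l,B]
After op 5 (rotate(-2)): offset=0, physical=[l,B,A,D,E,F,G], logical=[l,B,A,D,E,F,G]
After op 6 (replace(3, 'c')): offset=0, physical=[l,B,A,c,E,F,G], logical=[l,B,A,c,E,F,G]
After op 7 (rotate(+2)): offset=2, physical=[l,B,A,c,E,F,G], logical=[A,c,E,F,G,l,B]
After op 8 (swap(5, 1)): offset=2, physical=[c,B,A,l,E,F,G], logical=[A,l,E,F,G,c,B]
After op 9 (replace(4, 'j')): offset=2, physical=[c,B,A,l,E,F,j], logical=[A,l,E,F,j,c,B]
After op 10 (replace(6, 'o')): offset=2, physical=[c,o,A,l,E,F,j], logical=[A,l,E,F,j,c,o]
After op 11 (rotate(-2)): offset=0, physical=[c,o,A,l,E,F,j], logical=[c,o,A,l,E,F,j]
After op 12 (swap(4, 6)): offset=0, physical=[c,o,A,l,j,F,E], logical=[c,o,A,l,j,F,E]

Answer: c,o,A,l,j,F,E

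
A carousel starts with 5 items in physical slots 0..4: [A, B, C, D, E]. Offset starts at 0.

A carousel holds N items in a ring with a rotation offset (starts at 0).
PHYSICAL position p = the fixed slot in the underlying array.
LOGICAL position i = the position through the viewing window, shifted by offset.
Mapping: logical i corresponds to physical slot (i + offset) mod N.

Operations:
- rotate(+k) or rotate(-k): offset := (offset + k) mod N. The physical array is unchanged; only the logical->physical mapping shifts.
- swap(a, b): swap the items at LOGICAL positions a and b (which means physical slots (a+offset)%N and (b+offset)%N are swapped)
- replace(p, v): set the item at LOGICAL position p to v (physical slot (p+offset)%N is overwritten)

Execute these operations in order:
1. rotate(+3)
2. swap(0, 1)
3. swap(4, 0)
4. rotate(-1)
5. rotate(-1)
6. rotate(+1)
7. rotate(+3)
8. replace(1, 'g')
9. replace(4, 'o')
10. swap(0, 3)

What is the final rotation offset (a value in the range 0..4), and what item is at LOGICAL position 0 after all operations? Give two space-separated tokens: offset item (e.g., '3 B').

Answer: 0 C

Derivation:
After op 1 (rotate(+3)): offset=3, physical=[A,B,C,D,E], logical=[D,E,A,B,C]
After op 2 (swap(0, 1)): offset=3, physical=[A,B,C,E,D], logical=[E,D,A,B,C]
After op 3 (swap(4, 0)): offset=3, physical=[A,B,E,C,D], logical=[C,D,A,B,E]
After op 4 (rotate(-1)): offset=2, physical=[A,B,E,C,D], logical=[E,C,D,A,B]
After op 5 (rotate(-1)): offset=1, physical=[A,B,E,C,D], logical=[B,E,C,D,A]
After op 6 (rotate(+1)): offset=2, physical=[A,B,E,C,D], logical=[E,C,D,A,B]
After op 7 (rotate(+3)): offset=0, physical=[A,B,E,C,D], logical=[A,B,E,C,D]
After op 8 (replace(1, 'g')): offset=0, physical=[A,g,E,C,D], logical=[A,g,E,C,D]
After op 9 (replace(4, 'o')): offset=0, physical=[A,g,E,C,o], logical=[A,g,E,C,o]
After op 10 (swap(0, 3)): offset=0, physical=[C,g,E,A,o], logical=[C,g,E,A,o]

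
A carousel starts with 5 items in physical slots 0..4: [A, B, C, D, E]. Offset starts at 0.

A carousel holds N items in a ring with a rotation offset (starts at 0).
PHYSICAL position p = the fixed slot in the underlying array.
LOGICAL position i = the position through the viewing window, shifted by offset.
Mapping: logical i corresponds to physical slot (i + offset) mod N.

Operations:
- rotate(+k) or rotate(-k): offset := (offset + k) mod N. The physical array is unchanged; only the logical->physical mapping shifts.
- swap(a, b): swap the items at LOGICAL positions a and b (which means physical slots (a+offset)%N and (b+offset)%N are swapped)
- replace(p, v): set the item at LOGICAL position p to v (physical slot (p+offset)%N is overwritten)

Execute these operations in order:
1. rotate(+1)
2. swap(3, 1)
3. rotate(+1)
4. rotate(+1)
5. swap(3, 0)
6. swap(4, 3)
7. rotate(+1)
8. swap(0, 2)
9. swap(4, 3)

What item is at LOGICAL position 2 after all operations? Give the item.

After op 1 (rotate(+1)): offset=1, physical=[A,B,C,D,E], logical=[B,C,D,E,A]
After op 2 (swap(3, 1)): offset=1, physical=[A,B,E,D,C], logical=[B,E,D,C,A]
After op 3 (rotate(+1)): offset=2, physical=[A,B,E,D,C], logical=[E,D,C,A,B]
After op 4 (rotate(+1)): offset=3, physical=[A,B,E,D,C], logical=[D,C,A,B,E]
After op 5 (swap(3, 0)): offset=3, physical=[A,D,E,B,C], logical=[B,C,A,D,E]
After op 6 (swap(4, 3)): offset=3, physical=[A,E,D,B,C], logical=[B,C,A,E,D]
After op 7 (rotate(+1)): offset=4, physical=[A,E,D,B,C], logical=[C,A,E,D,B]
After op 8 (swap(0, 2)): offset=4, physical=[A,C,D,B,E], logical=[E,A,C,D,B]
After op 9 (swap(4, 3)): offset=4, physical=[A,C,B,D,E], logical=[E,A,C,B,D]

Answer: C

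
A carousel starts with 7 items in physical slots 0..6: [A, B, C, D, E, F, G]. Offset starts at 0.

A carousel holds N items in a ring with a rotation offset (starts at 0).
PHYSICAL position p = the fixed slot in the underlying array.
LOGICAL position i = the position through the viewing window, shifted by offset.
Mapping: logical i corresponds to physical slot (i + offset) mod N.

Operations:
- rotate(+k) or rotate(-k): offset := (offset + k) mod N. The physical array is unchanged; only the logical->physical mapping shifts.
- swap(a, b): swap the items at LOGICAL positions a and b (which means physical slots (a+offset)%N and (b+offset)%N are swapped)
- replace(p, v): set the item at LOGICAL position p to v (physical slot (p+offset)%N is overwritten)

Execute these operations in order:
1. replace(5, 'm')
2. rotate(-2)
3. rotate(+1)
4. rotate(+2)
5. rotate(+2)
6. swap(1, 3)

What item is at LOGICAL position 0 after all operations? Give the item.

Answer: D

Derivation:
After op 1 (replace(5, 'm')): offset=0, physical=[A,B,C,D,E,m,G], logical=[A,B,C,D,E,m,G]
After op 2 (rotate(-2)): offset=5, physical=[A,B,C,D,E,m,G], logical=[m,G,A,B,C,D,E]
After op 3 (rotate(+1)): offset=6, physical=[A,B,C,D,E,m,G], logical=[G,A,B,C,D,E,m]
After op 4 (rotate(+2)): offset=1, physical=[A,B,C,D,E,m,G], logical=[B,C,D,E,m,G,A]
After op 5 (rotate(+2)): offset=3, physical=[A,B,C,D,E,m,G], logical=[D,E,m,G,A,B,C]
After op 6 (swap(1, 3)): offset=3, physical=[A,B,C,D,G,m,E], logical=[D,G,m,E,A,B,C]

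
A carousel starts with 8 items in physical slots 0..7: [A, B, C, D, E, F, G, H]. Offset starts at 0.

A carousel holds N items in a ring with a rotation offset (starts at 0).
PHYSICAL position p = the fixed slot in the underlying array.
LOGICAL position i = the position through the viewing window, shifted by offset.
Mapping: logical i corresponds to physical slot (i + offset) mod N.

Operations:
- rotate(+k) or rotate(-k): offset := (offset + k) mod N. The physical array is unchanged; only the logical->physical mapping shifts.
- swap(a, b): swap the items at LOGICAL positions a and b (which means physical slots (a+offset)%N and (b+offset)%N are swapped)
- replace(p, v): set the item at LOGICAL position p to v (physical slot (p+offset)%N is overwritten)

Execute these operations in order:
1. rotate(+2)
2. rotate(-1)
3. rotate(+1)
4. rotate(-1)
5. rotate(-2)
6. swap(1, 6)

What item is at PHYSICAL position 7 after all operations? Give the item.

Answer: H

Derivation:
After op 1 (rotate(+2)): offset=2, physical=[A,B,C,D,E,F,G,H], logical=[C,D,E,F,G,H,A,B]
After op 2 (rotate(-1)): offset=1, physical=[A,B,C,D,E,F,G,H], logical=[B,C,D,E,F,G,H,A]
After op 3 (rotate(+1)): offset=2, physical=[A,B,C,D,E,F,G,H], logical=[C,D,E,F,G,H,A,B]
After op 4 (rotate(-1)): offset=1, physical=[A,B,C,D,E,F,G,H], logical=[B,C,D,E,F,G,H,A]
After op 5 (rotate(-2)): offset=7, physical=[A,B,C,D,E,F,G,H], logical=[H,A,B,C,D,E,F,G]
After op 6 (swap(1, 6)): offset=7, physical=[F,B,C,D,E,A,G,H], logical=[H,F,B,C,D,E,A,G]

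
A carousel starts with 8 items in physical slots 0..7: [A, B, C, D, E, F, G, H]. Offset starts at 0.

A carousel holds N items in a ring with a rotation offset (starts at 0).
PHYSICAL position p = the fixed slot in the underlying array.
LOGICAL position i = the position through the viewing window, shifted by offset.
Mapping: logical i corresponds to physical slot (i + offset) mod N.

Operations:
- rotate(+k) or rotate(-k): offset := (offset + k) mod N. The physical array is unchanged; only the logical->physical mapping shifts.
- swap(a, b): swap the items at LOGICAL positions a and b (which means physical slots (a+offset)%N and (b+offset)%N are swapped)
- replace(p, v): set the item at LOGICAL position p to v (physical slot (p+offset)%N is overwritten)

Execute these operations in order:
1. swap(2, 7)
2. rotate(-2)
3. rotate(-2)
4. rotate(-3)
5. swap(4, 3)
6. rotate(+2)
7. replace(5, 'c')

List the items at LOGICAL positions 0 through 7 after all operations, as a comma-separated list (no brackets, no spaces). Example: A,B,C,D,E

Answer: D,F,E,G,C,c,B,H

Derivation:
After op 1 (swap(2, 7)): offset=0, physical=[A,B,H,D,E,F,G,C], logical=[A,B,H,D,E,F,G,C]
After op 2 (rotate(-2)): offset=6, physical=[A,B,H,D,E,F,G,C], logical=[G,C,A,B,H,D,E,F]
After op 3 (rotate(-2)): offset=4, physical=[A,B,H,D,E,F,G,C], logical=[E,F,G,C,A,B,H,D]
After op 4 (rotate(-3)): offset=1, physical=[A,B,H,D,E,F,G,C], logical=[B,H,D,E,F,G,C,A]
After op 5 (swap(4, 3)): offset=1, physical=[A,B,H,D,F,E,G,C], logical=[B,H,D,F,E,G,C,A]
After op 6 (rotate(+2)): offset=3, physical=[A,B,H,D,F,E,G,C], logical=[D,F,E,G,C,A,B,H]
After op 7 (replace(5, 'c')): offset=3, physical=[c,B,H,D,F,E,G,C], logical=[D,F,E,G,C,c,B,H]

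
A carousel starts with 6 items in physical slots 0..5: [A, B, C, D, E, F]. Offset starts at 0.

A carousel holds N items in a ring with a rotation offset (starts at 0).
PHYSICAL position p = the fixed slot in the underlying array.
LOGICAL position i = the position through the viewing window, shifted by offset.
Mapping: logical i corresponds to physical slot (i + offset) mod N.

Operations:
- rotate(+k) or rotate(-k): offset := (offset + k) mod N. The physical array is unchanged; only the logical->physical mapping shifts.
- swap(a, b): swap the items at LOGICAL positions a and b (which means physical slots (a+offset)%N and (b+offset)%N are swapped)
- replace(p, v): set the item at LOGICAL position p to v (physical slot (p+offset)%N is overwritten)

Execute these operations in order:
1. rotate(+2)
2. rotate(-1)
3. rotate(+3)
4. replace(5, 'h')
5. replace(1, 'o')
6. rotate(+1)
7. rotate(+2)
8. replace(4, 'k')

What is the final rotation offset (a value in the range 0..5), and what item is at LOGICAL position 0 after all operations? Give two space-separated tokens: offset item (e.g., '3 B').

After op 1 (rotate(+2)): offset=2, physical=[A,B,C,D,E,F], logical=[C,D,E,F,A,B]
After op 2 (rotate(-1)): offset=1, physical=[A,B,C,D,E,F], logical=[B,C,D,E,F,A]
After op 3 (rotate(+3)): offset=4, physical=[A,B,C,D,E,F], logical=[E,F,A,B,C,D]
After op 4 (replace(5, 'h')): offset=4, physical=[A,B,C,h,E,F], logical=[E,F,A,B,C,h]
After op 5 (replace(1, 'o')): offset=4, physical=[A,B,C,h,E,o], logical=[E,o,A,B,C,h]
After op 6 (rotate(+1)): offset=5, physical=[A,B,C,h,E,o], logical=[o,A,B,C,h,E]
After op 7 (rotate(+2)): offset=1, physical=[A,B,C,h,E,o], logical=[B,C,h,E,o,A]
After op 8 (replace(4, 'k')): offset=1, physical=[A,B,C,h,E,k], logical=[B,C,h,E,k,A]

Answer: 1 B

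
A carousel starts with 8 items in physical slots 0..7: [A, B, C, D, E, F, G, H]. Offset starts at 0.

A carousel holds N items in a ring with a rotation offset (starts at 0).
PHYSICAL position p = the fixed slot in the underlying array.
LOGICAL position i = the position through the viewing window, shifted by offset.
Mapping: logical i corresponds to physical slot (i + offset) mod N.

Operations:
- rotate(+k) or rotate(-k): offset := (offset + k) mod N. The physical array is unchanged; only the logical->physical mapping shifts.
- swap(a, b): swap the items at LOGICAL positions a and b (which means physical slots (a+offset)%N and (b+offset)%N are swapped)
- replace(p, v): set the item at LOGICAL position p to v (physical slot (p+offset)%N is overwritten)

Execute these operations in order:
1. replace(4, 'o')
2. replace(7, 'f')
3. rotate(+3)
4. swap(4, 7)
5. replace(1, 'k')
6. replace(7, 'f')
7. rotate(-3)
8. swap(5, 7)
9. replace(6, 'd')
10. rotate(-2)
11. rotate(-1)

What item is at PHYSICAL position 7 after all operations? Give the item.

Answer: F

Derivation:
After op 1 (replace(4, 'o')): offset=0, physical=[A,B,C,D,o,F,G,H], logical=[A,B,C,D,o,F,G,H]
After op 2 (replace(7, 'f')): offset=0, physical=[A,B,C,D,o,F,G,f], logical=[A,B,C,D,o,F,G,f]
After op 3 (rotate(+3)): offset=3, physical=[A,B,C,D,o,F,G,f], logical=[D,o,F,G,f,A,B,C]
After op 4 (swap(4, 7)): offset=3, physical=[A,B,f,D,o,F,G,C], logical=[D,o,F,G,C,A,B,f]
After op 5 (replace(1, 'k')): offset=3, physical=[A,B,f,D,k,F,G,C], logical=[D,k,F,G,C,A,B,f]
After op 6 (replace(7, 'f')): offset=3, physical=[A,B,f,D,k,F,G,C], logical=[D,k,F,G,C,A,B,f]
After op 7 (rotate(-3)): offset=0, physical=[A,B,f,D,k,F,G,C], logical=[A,B,f,D,k,F,G,C]
After op 8 (swap(5, 7)): offset=0, physical=[A,B,f,D,k,C,G,F], logical=[A,B,f,D,k,C,G,F]
After op 9 (replace(6, 'd')): offset=0, physical=[A,B,f,D,k,C,d,F], logical=[A,B,f,D,k,C,d,F]
After op 10 (rotate(-2)): offset=6, physical=[A,B,f,D,k,C,d,F], logical=[d,F,A,B,f,D,k,C]
After op 11 (rotate(-1)): offset=5, physical=[A,B,f,D,k,C,d,F], logical=[C,d,F,A,B,f,D,k]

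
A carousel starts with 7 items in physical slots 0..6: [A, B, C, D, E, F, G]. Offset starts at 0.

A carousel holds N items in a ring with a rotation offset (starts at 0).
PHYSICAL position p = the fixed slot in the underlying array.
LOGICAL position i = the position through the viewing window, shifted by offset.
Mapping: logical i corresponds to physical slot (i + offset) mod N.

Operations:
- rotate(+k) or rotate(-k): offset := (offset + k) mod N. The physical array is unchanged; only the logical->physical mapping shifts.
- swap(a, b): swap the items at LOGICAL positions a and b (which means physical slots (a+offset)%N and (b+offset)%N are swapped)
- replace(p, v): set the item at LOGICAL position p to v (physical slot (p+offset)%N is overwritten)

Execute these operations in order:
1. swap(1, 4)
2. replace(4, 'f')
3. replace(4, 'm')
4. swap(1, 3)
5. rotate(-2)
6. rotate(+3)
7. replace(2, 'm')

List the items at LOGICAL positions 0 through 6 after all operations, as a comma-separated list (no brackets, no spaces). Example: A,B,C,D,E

Answer: D,C,m,m,F,G,A

Derivation:
After op 1 (swap(1, 4)): offset=0, physical=[A,E,C,D,B,F,G], logical=[A,E,C,D,B,F,G]
After op 2 (replace(4, 'f')): offset=0, physical=[A,E,C,D,f,F,G], logical=[A,E,C,D,f,F,G]
After op 3 (replace(4, 'm')): offset=0, physical=[A,E,C,D,m,F,G], logical=[A,E,C,D,m,F,G]
After op 4 (swap(1, 3)): offset=0, physical=[A,D,C,E,m,F,G], logical=[A,D,C,E,m,F,G]
After op 5 (rotate(-2)): offset=5, physical=[A,D,C,E,m,F,G], logical=[F,G,A,D,C,E,m]
After op 6 (rotate(+3)): offset=1, physical=[A,D,C,E,m,F,G], logical=[D,C,E,m,F,G,A]
After op 7 (replace(2, 'm')): offset=1, physical=[A,D,C,m,m,F,G], logical=[D,C,m,m,F,G,A]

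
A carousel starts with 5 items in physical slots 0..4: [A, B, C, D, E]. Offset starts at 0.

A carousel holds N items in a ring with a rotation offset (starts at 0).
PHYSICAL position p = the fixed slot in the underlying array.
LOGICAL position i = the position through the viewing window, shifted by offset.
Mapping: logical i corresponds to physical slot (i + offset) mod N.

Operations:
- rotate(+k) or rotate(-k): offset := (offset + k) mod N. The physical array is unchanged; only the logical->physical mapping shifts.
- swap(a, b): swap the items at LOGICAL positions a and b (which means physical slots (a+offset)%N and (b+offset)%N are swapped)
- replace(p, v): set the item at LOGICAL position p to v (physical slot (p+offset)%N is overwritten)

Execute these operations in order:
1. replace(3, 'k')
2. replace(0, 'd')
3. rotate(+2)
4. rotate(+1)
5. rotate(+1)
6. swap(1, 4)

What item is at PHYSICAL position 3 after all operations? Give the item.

Answer: d

Derivation:
After op 1 (replace(3, 'k')): offset=0, physical=[A,B,C,k,E], logical=[A,B,C,k,E]
After op 2 (replace(0, 'd')): offset=0, physical=[d,B,C,k,E], logical=[d,B,C,k,E]
After op 3 (rotate(+2)): offset=2, physical=[d,B,C,k,E], logical=[C,k,E,d,B]
After op 4 (rotate(+1)): offset=3, physical=[d,B,C,k,E], logical=[k,E,d,B,C]
After op 5 (rotate(+1)): offset=4, physical=[d,B,C,k,E], logical=[E,d,B,C,k]
After op 6 (swap(1, 4)): offset=4, physical=[k,B,C,d,E], logical=[E,k,B,C,d]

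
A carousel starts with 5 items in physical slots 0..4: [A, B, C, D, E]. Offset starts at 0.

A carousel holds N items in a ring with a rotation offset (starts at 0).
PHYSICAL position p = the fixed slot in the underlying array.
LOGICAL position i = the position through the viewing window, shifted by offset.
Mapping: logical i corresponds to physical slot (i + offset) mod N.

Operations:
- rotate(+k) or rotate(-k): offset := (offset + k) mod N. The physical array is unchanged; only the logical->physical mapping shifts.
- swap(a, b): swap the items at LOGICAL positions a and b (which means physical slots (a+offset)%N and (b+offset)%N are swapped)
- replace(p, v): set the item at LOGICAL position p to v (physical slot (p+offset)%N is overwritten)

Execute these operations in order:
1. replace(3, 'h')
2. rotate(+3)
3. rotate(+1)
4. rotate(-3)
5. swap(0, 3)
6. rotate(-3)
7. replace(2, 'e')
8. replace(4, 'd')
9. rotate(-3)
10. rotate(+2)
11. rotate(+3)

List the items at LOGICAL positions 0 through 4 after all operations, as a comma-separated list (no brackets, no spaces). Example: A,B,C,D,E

Answer: e,E,d,h,B

Derivation:
After op 1 (replace(3, 'h')): offset=0, physical=[A,B,C,h,E], logical=[A,B,C,h,E]
After op 2 (rotate(+3)): offset=3, physical=[A,B,C,h,E], logical=[h,E,A,B,C]
After op 3 (rotate(+1)): offset=4, physical=[A,B,C,h,E], logical=[E,A,B,C,h]
After op 4 (rotate(-3)): offset=1, physical=[A,B,C,h,E], logical=[B,C,h,E,A]
After op 5 (swap(0, 3)): offset=1, physical=[A,E,C,h,B], logical=[E,C,h,B,A]
After op 6 (rotate(-3)): offset=3, physical=[A,E,C,h,B], logical=[h,B,A,E,C]
After op 7 (replace(2, 'e')): offset=3, physical=[e,E,C,h,B], logical=[h,B,e,E,C]
After op 8 (replace(4, 'd')): offset=3, physical=[e,E,d,h,B], logical=[h,B,e,E,d]
After op 9 (rotate(-3)): offset=0, physical=[e,E,d,h,B], logical=[e,E,d,h,B]
After op 10 (rotate(+2)): offset=2, physical=[e,E,d,h,B], logical=[d,h,B,e,E]
After op 11 (rotate(+3)): offset=0, physical=[e,E,d,h,B], logical=[e,E,d,h,B]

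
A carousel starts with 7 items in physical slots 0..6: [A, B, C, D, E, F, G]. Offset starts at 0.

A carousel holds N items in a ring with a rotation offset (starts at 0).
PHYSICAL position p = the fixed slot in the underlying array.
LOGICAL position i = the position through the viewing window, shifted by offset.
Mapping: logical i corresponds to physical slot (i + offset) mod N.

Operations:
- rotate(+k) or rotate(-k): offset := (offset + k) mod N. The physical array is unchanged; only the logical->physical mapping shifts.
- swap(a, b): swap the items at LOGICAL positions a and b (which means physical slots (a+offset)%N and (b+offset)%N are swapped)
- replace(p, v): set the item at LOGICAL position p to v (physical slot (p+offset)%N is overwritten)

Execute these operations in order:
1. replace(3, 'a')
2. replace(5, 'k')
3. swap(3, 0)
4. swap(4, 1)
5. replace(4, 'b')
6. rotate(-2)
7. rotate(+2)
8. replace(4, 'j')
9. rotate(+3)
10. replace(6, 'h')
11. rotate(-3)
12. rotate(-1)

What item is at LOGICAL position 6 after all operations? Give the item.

After op 1 (replace(3, 'a')): offset=0, physical=[A,B,C,a,E,F,G], logical=[A,B,C,a,E,F,G]
After op 2 (replace(5, 'k')): offset=0, physical=[A,B,C,a,E,k,G], logical=[A,B,C,a,E,k,G]
After op 3 (swap(3, 0)): offset=0, physical=[a,B,C,A,E,k,G], logical=[a,B,C,A,E,k,G]
After op 4 (swap(4, 1)): offset=0, physical=[a,E,C,A,B,k,G], logical=[a,E,C,A,B,k,G]
After op 5 (replace(4, 'b')): offset=0, physical=[a,E,C,A,b,k,G], logical=[a,E,C,A,b,k,G]
After op 6 (rotate(-2)): offset=5, physical=[a,E,C,A,b,k,G], logical=[k,G,a,E,C,A,b]
After op 7 (rotate(+2)): offset=0, physical=[a,E,C,A,b,k,G], logical=[a,E,C,A,b,k,G]
After op 8 (replace(4, 'j')): offset=0, physical=[a,E,C,A,j,k,G], logical=[a,E,C,A,j,k,G]
After op 9 (rotate(+3)): offset=3, physical=[a,E,C,A,j,k,G], logical=[A,j,k,G,a,E,C]
After op 10 (replace(6, 'h')): offset=3, physical=[a,E,h,A,j,k,G], logical=[A,j,k,G,a,E,h]
After op 11 (rotate(-3)): offset=0, physical=[a,E,h,A,j,k,G], logical=[a,E,h,A,j,k,G]
After op 12 (rotate(-1)): offset=6, physical=[a,E,h,A,j,k,G], logical=[G,a,E,h,A,j,k]

Answer: k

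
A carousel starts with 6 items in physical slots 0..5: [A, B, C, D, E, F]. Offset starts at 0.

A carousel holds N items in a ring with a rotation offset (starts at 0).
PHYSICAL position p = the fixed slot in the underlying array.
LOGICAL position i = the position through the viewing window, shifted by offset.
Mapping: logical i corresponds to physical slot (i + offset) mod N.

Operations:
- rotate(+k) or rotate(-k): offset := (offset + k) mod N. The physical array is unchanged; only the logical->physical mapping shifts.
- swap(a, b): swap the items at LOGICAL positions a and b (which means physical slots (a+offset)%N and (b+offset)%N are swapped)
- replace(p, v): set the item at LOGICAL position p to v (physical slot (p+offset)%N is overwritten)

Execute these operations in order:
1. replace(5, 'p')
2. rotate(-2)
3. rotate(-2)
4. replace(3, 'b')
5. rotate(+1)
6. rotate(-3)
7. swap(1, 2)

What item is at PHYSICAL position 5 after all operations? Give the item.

After op 1 (replace(5, 'p')): offset=0, physical=[A,B,C,D,E,p], logical=[A,B,C,D,E,p]
After op 2 (rotate(-2)): offset=4, physical=[A,B,C,D,E,p], logical=[E,p,A,B,C,D]
After op 3 (rotate(-2)): offset=2, physical=[A,B,C,D,E,p], logical=[C,D,E,p,A,B]
After op 4 (replace(3, 'b')): offset=2, physical=[A,B,C,D,E,b], logical=[C,D,E,b,A,B]
After op 5 (rotate(+1)): offset=3, physical=[A,B,C,D,E,b], logical=[D,E,b,A,B,C]
After op 6 (rotate(-3)): offset=0, physical=[A,B,C,D,E,b], logical=[A,B,C,D,E,b]
After op 7 (swap(1, 2)): offset=0, physical=[A,C,B,D,E,b], logical=[A,C,B,D,E,b]

Answer: b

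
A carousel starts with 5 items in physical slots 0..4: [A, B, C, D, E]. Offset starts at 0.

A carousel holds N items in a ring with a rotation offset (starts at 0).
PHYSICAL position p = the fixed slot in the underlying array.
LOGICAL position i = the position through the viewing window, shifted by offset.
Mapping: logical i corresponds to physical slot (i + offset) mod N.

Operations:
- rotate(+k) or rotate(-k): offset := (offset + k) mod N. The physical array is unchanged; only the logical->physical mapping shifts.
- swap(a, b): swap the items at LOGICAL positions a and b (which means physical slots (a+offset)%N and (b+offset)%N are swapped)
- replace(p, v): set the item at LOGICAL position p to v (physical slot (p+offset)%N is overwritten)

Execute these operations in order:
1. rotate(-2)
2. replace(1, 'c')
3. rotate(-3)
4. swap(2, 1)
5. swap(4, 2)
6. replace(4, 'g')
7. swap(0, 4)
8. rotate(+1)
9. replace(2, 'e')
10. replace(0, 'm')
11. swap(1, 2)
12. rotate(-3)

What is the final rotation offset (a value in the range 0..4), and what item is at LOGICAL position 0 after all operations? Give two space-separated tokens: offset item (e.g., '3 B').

After op 1 (rotate(-2)): offset=3, physical=[A,B,C,D,E], logical=[D,E,A,B,C]
After op 2 (replace(1, 'c')): offset=3, physical=[A,B,C,D,c], logical=[D,c,A,B,C]
After op 3 (rotate(-3)): offset=0, physical=[A,B,C,D,c], logical=[A,B,C,D,c]
After op 4 (swap(2, 1)): offset=0, physical=[A,C,B,D,c], logical=[A,C,B,D,c]
After op 5 (swap(4, 2)): offset=0, physical=[A,C,c,D,B], logical=[A,C,c,D,B]
After op 6 (replace(4, 'g')): offset=0, physical=[A,C,c,D,g], logical=[A,C,c,D,g]
After op 7 (swap(0, 4)): offset=0, physical=[g,C,c,D,A], logical=[g,C,c,D,A]
After op 8 (rotate(+1)): offset=1, physical=[g,C,c,D,A], logical=[C,c,D,A,g]
After op 9 (replace(2, 'e')): offset=1, physical=[g,C,c,e,A], logical=[C,c,e,A,g]
After op 10 (replace(0, 'm')): offset=1, physical=[g,m,c,e,A], logical=[m,c,e,A,g]
After op 11 (swap(1, 2)): offset=1, physical=[g,m,e,c,A], logical=[m,e,c,A,g]
After op 12 (rotate(-3)): offset=3, physical=[g,m,e,c,A], logical=[c,A,g,m,e]

Answer: 3 c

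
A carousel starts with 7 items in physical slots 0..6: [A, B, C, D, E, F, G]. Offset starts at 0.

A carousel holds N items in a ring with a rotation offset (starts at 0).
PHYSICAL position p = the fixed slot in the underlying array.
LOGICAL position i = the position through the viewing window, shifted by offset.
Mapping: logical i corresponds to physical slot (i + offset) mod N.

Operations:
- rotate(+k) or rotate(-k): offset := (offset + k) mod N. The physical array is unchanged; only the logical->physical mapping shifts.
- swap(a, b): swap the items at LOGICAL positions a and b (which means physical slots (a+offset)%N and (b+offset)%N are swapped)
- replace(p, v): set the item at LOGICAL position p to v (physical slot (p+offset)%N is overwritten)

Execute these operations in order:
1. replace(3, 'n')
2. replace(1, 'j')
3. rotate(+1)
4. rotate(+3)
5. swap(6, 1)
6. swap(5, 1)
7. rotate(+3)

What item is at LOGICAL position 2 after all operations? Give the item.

After op 1 (replace(3, 'n')): offset=0, physical=[A,B,C,n,E,F,G], logical=[A,B,C,n,E,F,G]
After op 2 (replace(1, 'j')): offset=0, physical=[A,j,C,n,E,F,G], logical=[A,j,C,n,E,F,G]
After op 3 (rotate(+1)): offset=1, physical=[A,j,C,n,E,F,G], logical=[j,C,n,E,F,G,A]
After op 4 (rotate(+3)): offset=4, physical=[A,j,C,n,E,F,G], logical=[E,F,G,A,j,C,n]
After op 5 (swap(6, 1)): offset=4, physical=[A,j,C,F,E,n,G], logical=[E,n,G,A,j,C,F]
After op 6 (swap(5, 1)): offset=4, physical=[A,j,n,F,E,C,G], logical=[E,C,G,A,j,n,F]
After op 7 (rotate(+3)): offset=0, physical=[A,j,n,F,E,C,G], logical=[A,j,n,F,E,C,G]

Answer: n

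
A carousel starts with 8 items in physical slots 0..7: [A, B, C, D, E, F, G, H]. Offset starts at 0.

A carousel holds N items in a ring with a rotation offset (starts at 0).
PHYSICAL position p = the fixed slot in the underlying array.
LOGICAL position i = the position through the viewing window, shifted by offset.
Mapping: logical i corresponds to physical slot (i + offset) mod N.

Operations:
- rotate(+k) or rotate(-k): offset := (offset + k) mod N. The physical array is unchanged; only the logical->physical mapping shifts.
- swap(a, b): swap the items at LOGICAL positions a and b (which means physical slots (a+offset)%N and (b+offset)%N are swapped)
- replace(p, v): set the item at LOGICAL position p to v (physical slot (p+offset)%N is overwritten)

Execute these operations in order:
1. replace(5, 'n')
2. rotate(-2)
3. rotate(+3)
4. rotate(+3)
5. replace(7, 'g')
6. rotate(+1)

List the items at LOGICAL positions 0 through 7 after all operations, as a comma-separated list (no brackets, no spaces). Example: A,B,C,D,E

After op 1 (replace(5, 'n')): offset=0, physical=[A,B,C,D,E,n,G,H], logical=[A,B,C,D,E,n,G,H]
After op 2 (rotate(-2)): offset=6, physical=[A,B,C,D,E,n,G,H], logical=[G,H,A,B,C,D,E,n]
After op 3 (rotate(+3)): offset=1, physical=[A,B,C,D,E,n,G,H], logical=[B,C,D,E,n,G,H,A]
After op 4 (rotate(+3)): offset=4, physical=[A,B,C,D,E,n,G,H], logical=[E,n,G,H,A,B,C,D]
After op 5 (replace(7, 'g')): offset=4, physical=[A,B,C,g,E,n,G,H], logical=[E,n,G,H,A,B,C,g]
After op 6 (rotate(+1)): offset=5, physical=[A,B,C,g,E,n,G,H], logical=[n,G,H,A,B,C,g,E]

Answer: n,G,H,A,B,C,g,E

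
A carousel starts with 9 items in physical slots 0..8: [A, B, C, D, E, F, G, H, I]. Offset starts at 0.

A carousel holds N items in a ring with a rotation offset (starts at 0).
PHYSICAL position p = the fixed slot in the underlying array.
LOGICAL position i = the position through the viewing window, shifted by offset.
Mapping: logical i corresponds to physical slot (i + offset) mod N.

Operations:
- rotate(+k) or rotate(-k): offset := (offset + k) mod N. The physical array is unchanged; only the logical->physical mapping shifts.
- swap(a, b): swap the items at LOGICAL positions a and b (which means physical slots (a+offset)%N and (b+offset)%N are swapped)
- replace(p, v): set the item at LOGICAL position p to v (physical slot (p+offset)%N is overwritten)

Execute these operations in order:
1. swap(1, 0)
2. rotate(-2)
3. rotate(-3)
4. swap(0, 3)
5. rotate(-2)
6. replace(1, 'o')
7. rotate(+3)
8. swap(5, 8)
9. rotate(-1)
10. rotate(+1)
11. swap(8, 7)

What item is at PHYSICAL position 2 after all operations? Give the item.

Answer: C

Derivation:
After op 1 (swap(1, 0)): offset=0, physical=[B,A,C,D,E,F,G,H,I], logical=[B,A,C,D,E,F,G,H,I]
After op 2 (rotate(-2)): offset=7, physical=[B,A,C,D,E,F,G,H,I], logical=[H,I,B,A,C,D,E,F,G]
After op 3 (rotate(-3)): offset=4, physical=[B,A,C,D,E,F,G,H,I], logical=[E,F,G,H,I,B,A,C,D]
After op 4 (swap(0, 3)): offset=4, physical=[B,A,C,D,H,F,G,E,I], logical=[H,F,G,E,I,B,A,C,D]
After op 5 (rotate(-2)): offset=2, physical=[B,A,C,D,H,F,G,E,I], logical=[C,D,H,F,G,E,I,B,A]
After op 6 (replace(1, 'o')): offset=2, physical=[B,A,C,o,H,F,G,E,I], logical=[C,o,H,F,G,E,I,B,A]
After op 7 (rotate(+3)): offset=5, physical=[B,A,C,o,H,F,G,E,I], logical=[F,G,E,I,B,A,C,o,H]
After op 8 (swap(5, 8)): offset=5, physical=[B,H,C,o,A,F,G,E,I], logical=[F,G,E,I,B,H,C,o,A]
After op 9 (rotate(-1)): offset=4, physical=[B,H,C,o,A,F,G,E,I], logical=[A,F,G,E,I,B,H,C,o]
After op 10 (rotate(+1)): offset=5, physical=[B,H,C,o,A,F,G,E,I], logical=[F,G,E,I,B,H,C,o,A]
After op 11 (swap(8, 7)): offset=5, physical=[B,H,C,A,o,F,G,E,I], logical=[F,G,E,I,B,H,C,A,o]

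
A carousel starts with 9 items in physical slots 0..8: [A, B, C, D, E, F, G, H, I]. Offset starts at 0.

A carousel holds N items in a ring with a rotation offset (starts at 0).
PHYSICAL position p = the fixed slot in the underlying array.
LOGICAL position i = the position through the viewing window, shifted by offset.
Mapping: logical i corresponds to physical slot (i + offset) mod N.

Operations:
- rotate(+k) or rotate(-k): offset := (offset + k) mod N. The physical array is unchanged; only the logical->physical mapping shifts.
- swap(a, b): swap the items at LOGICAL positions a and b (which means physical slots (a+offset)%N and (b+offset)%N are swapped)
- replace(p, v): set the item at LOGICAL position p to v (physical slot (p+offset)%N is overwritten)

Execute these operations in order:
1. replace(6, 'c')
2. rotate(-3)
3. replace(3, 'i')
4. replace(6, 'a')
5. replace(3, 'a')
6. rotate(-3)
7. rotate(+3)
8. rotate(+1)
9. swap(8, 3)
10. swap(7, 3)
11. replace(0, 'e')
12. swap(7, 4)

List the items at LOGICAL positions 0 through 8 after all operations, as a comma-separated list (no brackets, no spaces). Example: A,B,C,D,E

Answer: e,I,a,F,c,a,E,C,B

Derivation:
After op 1 (replace(6, 'c')): offset=0, physical=[A,B,C,D,E,F,c,H,I], logical=[A,B,C,D,E,F,c,H,I]
After op 2 (rotate(-3)): offset=6, physical=[A,B,C,D,E,F,c,H,I], logical=[c,H,I,A,B,C,D,E,F]
After op 3 (replace(3, 'i')): offset=6, physical=[i,B,C,D,E,F,c,H,I], logical=[c,H,I,i,B,C,D,E,F]
After op 4 (replace(6, 'a')): offset=6, physical=[i,B,C,a,E,F,c,H,I], logical=[c,H,I,i,B,C,a,E,F]
After op 5 (replace(3, 'a')): offset=6, physical=[a,B,C,a,E,F,c,H,I], logical=[c,H,I,a,B,C,a,E,F]
After op 6 (rotate(-3)): offset=3, physical=[a,B,C,a,E,F,c,H,I], logical=[a,E,F,c,H,I,a,B,C]
After op 7 (rotate(+3)): offset=6, physical=[a,B,C,a,E,F,c,H,I], logical=[c,H,I,a,B,C,a,E,F]
After op 8 (rotate(+1)): offset=7, physical=[a,B,C,a,E,F,c,H,I], logical=[H,I,a,B,C,a,E,F,c]
After op 9 (swap(8, 3)): offset=7, physical=[a,c,C,a,E,F,B,H,I], logical=[H,I,a,c,C,a,E,F,B]
After op 10 (swap(7, 3)): offset=7, physical=[a,F,C,a,E,c,B,H,I], logical=[H,I,a,F,C,a,E,c,B]
After op 11 (replace(0, 'e')): offset=7, physical=[a,F,C,a,E,c,B,e,I], logical=[e,I,a,F,C,a,E,c,B]
After op 12 (swap(7, 4)): offset=7, physical=[a,F,c,a,E,C,B,e,I], logical=[e,I,a,F,c,a,E,C,B]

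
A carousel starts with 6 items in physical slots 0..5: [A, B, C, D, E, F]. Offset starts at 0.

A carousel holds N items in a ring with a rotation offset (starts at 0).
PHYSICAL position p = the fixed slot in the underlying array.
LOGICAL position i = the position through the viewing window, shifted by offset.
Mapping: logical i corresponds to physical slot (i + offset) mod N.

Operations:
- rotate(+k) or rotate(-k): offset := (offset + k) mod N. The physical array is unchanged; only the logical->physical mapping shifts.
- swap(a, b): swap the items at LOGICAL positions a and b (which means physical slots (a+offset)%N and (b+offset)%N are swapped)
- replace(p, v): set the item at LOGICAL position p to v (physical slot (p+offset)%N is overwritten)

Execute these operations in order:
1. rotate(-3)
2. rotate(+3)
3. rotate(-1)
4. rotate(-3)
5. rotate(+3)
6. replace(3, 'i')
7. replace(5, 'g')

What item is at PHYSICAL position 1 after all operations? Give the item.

Answer: B

Derivation:
After op 1 (rotate(-3)): offset=3, physical=[A,B,C,D,E,F], logical=[D,E,F,A,B,C]
After op 2 (rotate(+3)): offset=0, physical=[A,B,C,D,E,F], logical=[A,B,C,D,E,F]
After op 3 (rotate(-1)): offset=5, physical=[A,B,C,D,E,F], logical=[F,A,B,C,D,E]
After op 4 (rotate(-3)): offset=2, physical=[A,B,C,D,E,F], logical=[C,D,E,F,A,B]
After op 5 (rotate(+3)): offset=5, physical=[A,B,C,D,E,F], logical=[F,A,B,C,D,E]
After op 6 (replace(3, 'i')): offset=5, physical=[A,B,i,D,E,F], logical=[F,A,B,i,D,E]
After op 7 (replace(5, 'g')): offset=5, physical=[A,B,i,D,g,F], logical=[F,A,B,i,D,g]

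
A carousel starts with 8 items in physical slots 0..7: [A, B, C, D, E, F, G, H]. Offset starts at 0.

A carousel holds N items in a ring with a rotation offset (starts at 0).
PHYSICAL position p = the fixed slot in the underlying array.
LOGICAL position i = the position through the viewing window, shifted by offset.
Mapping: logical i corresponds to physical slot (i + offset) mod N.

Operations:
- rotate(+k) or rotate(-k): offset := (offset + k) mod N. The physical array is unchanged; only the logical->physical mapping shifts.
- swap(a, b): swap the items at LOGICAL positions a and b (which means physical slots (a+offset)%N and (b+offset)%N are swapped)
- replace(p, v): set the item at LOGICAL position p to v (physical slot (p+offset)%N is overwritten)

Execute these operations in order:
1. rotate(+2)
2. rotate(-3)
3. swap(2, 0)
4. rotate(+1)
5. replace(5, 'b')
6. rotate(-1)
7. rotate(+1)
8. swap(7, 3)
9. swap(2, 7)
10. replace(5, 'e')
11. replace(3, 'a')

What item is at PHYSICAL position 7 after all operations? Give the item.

Answer: C

Derivation:
After op 1 (rotate(+2)): offset=2, physical=[A,B,C,D,E,F,G,H], logical=[C,D,E,F,G,H,A,B]
After op 2 (rotate(-3)): offset=7, physical=[A,B,C,D,E,F,G,H], logical=[H,A,B,C,D,E,F,G]
After op 3 (swap(2, 0)): offset=7, physical=[A,H,C,D,E,F,G,B], logical=[B,A,H,C,D,E,F,G]
After op 4 (rotate(+1)): offset=0, physical=[A,H,C,D,E,F,G,B], logical=[A,H,C,D,E,F,G,B]
After op 5 (replace(5, 'b')): offset=0, physical=[A,H,C,D,E,b,G,B], logical=[A,H,C,D,E,b,G,B]
After op 6 (rotate(-1)): offset=7, physical=[A,H,C,D,E,b,G,B], logical=[B,A,H,C,D,E,b,G]
After op 7 (rotate(+1)): offset=0, physical=[A,H,C,D,E,b,G,B], logical=[A,H,C,D,E,b,G,B]
After op 8 (swap(7, 3)): offset=0, physical=[A,H,C,B,E,b,G,D], logical=[A,H,C,B,E,b,G,D]
After op 9 (swap(2, 7)): offset=0, physical=[A,H,D,B,E,b,G,C], logical=[A,H,D,B,E,b,G,C]
After op 10 (replace(5, 'e')): offset=0, physical=[A,H,D,B,E,e,G,C], logical=[A,H,D,B,E,e,G,C]
After op 11 (replace(3, 'a')): offset=0, physical=[A,H,D,a,E,e,G,C], logical=[A,H,D,a,E,e,G,C]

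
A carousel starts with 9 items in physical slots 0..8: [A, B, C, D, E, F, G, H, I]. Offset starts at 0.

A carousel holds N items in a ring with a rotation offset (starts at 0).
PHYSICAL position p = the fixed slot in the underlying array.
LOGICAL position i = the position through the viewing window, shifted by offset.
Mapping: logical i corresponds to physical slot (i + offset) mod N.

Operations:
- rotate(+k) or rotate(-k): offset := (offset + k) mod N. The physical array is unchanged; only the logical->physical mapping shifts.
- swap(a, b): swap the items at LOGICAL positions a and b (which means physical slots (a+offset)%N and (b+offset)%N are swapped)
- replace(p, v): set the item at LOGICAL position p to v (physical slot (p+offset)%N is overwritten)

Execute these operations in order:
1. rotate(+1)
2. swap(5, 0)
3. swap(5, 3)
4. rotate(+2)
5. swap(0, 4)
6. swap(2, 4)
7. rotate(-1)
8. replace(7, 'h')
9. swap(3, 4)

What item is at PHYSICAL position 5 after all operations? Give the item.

Answer: E

Derivation:
After op 1 (rotate(+1)): offset=1, physical=[A,B,C,D,E,F,G,H,I], logical=[B,C,D,E,F,G,H,I,A]
After op 2 (swap(5, 0)): offset=1, physical=[A,G,C,D,E,F,B,H,I], logical=[G,C,D,E,F,B,H,I,A]
After op 3 (swap(5, 3)): offset=1, physical=[A,G,C,D,B,F,E,H,I], logical=[G,C,D,B,F,E,H,I,A]
After op 4 (rotate(+2)): offset=3, physical=[A,G,C,D,B,F,E,H,I], logical=[D,B,F,E,H,I,A,G,C]
After op 5 (swap(0, 4)): offset=3, physical=[A,G,C,H,B,F,E,D,I], logical=[H,B,F,E,D,I,A,G,C]
After op 6 (swap(2, 4)): offset=3, physical=[A,G,C,H,B,D,E,F,I], logical=[H,B,D,E,F,I,A,G,C]
After op 7 (rotate(-1)): offset=2, physical=[A,G,C,H,B,D,E,F,I], logical=[C,H,B,D,E,F,I,A,G]
After op 8 (replace(7, 'h')): offset=2, physical=[h,G,C,H,B,D,E,F,I], logical=[C,H,B,D,E,F,I,h,G]
After op 9 (swap(3, 4)): offset=2, physical=[h,G,C,H,B,E,D,F,I], logical=[C,H,B,E,D,F,I,h,G]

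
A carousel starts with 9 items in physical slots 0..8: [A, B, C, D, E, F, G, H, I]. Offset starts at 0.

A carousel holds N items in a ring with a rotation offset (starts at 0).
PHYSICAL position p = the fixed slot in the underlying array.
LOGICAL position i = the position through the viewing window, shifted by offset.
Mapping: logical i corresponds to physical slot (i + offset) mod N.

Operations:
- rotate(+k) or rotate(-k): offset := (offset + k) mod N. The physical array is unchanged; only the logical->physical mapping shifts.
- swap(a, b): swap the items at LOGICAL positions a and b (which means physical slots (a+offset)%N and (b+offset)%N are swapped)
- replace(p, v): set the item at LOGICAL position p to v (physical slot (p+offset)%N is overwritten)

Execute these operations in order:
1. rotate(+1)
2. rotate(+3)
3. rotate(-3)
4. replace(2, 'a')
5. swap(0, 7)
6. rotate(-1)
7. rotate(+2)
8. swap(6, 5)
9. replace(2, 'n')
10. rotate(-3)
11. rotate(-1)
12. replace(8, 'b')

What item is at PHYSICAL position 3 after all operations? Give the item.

Answer: a

Derivation:
After op 1 (rotate(+1)): offset=1, physical=[A,B,C,D,E,F,G,H,I], logical=[B,C,D,E,F,G,H,I,A]
After op 2 (rotate(+3)): offset=4, physical=[A,B,C,D,E,F,G,H,I], logical=[E,F,G,H,I,A,B,C,D]
After op 3 (rotate(-3)): offset=1, physical=[A,B,C,D,E,F,G,H,I], logical=[B,C,D,E,F,G,H,I,A]
After op 4 (replace(2, 'a')): offset=1, physical=[A,B,C,a,E,F,G,H,I], logical=[B,C,a,E,F,G,H,I,A]
After op 5 (swap(0, 7)): offset=1, physical=[A,I,C,a,E,F,G,H,B], logical=[I,C,a,E,F,G,H,B,A]
After op 6 (rotate(-1)): offset=0, physical=[A,I,C,a,E,F,G,H,B], logical=[A,I,C,a,E,F,G,H,B]
After op 7 (rotate(+2)): offset=2, physical=[A,I,C,a,E,F,G,H,B], logical=[C,a,E,F,G,H,B,A,I]
After op 8 (swap(6, 5)): offset=2, physical=[A,I,C,a,E,F,G,B,H], logical=[C,a,E,F,G,B,H,A,I]
After op 9 (replace(2, 'n')): offset=2, physical=[A,I,C,a,n,F,G,B,H], logical=[C,a,n,F,G,B,H,A,I]
After op 10 (rotate(-3)): offset=8, physical=[A,I,C,a,n,F,G,B,H], logical=[H,A,I,C,a,n,F,G,B]
After op 11 (rotate(-1)): offset=7, physical=[A,I,C,a,n,F,G,B,H], logical=[B,H,A,I,C,a,n,F,G]
After op 12 (replace(8, 'b')): offset=7, physical=[A,I,C,a,n,F,b,B,H], logical=[B,H,A,I,C,a,n,F,b]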